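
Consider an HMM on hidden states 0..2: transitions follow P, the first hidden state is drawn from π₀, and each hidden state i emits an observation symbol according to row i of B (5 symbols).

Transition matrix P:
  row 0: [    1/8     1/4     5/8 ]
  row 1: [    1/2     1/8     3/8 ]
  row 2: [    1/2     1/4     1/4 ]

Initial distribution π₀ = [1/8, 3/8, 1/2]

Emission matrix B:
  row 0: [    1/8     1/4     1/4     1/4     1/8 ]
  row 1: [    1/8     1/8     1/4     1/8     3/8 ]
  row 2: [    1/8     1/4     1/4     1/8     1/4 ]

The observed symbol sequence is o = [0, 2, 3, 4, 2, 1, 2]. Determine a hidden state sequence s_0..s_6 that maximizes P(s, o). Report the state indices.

path = [1, 2, 0, 2, 0, 2, 0]

t=0: δ = [1.562e-02, 4.688e-02, 6.250e-02]  (obs o_0=0)
t=1: δ = [7.812e-03, 3.906e-03, 4.395e-03]  ψ = [2, 2, 1]  (obs o_1=2)
t=2: δ = [5.493e-04, 2.441e-04, 6.104e-04]  ψ = [2, 0, 0]  (obs o_2=3)
t=3: δ = [3.815e-05, 5.722e-05, 8.583e-05]  ψ = [2, 2, 0]  (obs o_3=4)
t=4: δ = [1.073e-05, 5.364e-06, 5.960e-06]  ψ = [2, 2, 0]  (obs o_4=2)
t=5: δ = [7.451e-07, 3.353e-07, 1.676e-06]  ψ = [2, 0, 0]  (obs o_5=1)
t=6: δ = [2.095e-07, 1.048e-07, 1.164e-07]  ψ = [2, 2, 0]  (obs o_6=2)
backtrack: best end state = 0; path = [1, 2, 0, 2, 0, 2, 0]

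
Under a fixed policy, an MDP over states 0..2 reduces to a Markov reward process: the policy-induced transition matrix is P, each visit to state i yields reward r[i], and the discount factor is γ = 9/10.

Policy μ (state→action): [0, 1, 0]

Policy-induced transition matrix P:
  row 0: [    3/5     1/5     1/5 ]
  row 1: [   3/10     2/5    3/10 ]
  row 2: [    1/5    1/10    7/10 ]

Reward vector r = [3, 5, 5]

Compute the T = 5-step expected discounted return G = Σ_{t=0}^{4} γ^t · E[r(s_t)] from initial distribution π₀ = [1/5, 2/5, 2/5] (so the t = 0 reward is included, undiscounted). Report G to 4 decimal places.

t=0: π = [0.2000, 0.4000, 0.4000], E[r] = 4.6000, γ^t·E[r] = 4.600000, running G = 4.600000
t=1: π = [0.3200, 0.2400, 0.4400], E[r] = 4.3600, γ^t·E[r] = 3.924000, running G = 8.524000
t=2: π = [0.3520, 0.2040, 0.4440], E[r] = 4.2960, γ^t·E[r] = 3.479760, running G = 12.003760
t=3: π = [0.3612, 0.1964, 0.4424], E[r] = 4.2776, γ^t·E[r] = 3.118370, running G = 15.122130
t=4: π = [0.3641, 0.1950, 0.4408], E[r] = 4.2718, γ^t·E[r] = 2.802702, running G = 17.924832

G = 17.9248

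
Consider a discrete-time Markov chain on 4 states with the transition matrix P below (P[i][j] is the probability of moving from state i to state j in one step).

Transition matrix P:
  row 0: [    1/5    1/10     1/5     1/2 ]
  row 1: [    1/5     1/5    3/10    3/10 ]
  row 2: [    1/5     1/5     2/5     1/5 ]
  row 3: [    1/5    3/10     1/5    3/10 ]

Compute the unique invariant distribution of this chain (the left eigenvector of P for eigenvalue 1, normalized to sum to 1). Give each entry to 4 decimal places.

π = [0.2000, 0.2112, 0.2764, 0.3124]

Balance equations π_j = Σ_i π_i·P[i][j]:
  π_0 = 1/5·π_0 + 1/5·π_1 + 1/5·π_2 + 1/5·π_3
  π_1 = 1/10·π_0 + 1/5·π_1 + 1/5·π_2 + 3/10·π_3
  π_2 = 1/5·π_0 + 3/10·π_1 + 2/5·π_2 + 1/5·π_3
  normalize: π_0 + π_1 + π_2 + π_3 = 1
Solving the linear system gives exactly π = [1/5, 94/445, 123/445, 139/445].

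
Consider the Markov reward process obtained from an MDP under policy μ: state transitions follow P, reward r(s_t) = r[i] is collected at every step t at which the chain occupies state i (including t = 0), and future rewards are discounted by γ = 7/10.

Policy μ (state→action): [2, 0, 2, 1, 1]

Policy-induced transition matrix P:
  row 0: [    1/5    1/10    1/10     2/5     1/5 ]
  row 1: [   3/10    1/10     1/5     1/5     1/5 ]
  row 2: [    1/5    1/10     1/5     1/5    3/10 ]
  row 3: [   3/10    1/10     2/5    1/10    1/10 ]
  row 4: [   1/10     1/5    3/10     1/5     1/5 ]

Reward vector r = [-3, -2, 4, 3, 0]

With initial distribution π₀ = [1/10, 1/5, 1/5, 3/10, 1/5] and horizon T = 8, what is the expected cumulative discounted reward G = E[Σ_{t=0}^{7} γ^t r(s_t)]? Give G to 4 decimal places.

t=0: π = [0.1000, 0.2000, 0.2000, 0.3000, 0.2000], E[r] = 1.0000, γ^t·E[r] = 1.000000, running G = 1.000000
t=1: π = [0.2300, 0.1200, 0.2700, 0.1900, 0.1900], E[r] = 0.7200, γ^t·E[r] = 0.504000, running G = 1.504000
t=2: π = [0.2120, 0.1190, 0.2340, 0.2270, 0.2080], E[r] = 0.7430, γ^t·E[r] = 0.364070, running G = 1.868070
t=3: π = [0.2138, 0.1208, 0.2450, 0.2197, 0.2007], E[r] = 0.7561, γ^t·E[r] = 0.259342, running G = 2.127412
t=4: π = [0.2140, 0.1201, 0.2426, 0.2208, 0.2025], E[r] = 0.7508, γ^t·E[r] = 0.180269, running G = 2.307682
t=5: π = [0.2138, 0.1203, 0.2430, 0.2207, 0.2022], E[r] = 0.7522, γ^t·E[r] = 0.126422, running G = 2.434104
t=6: π = [0.2139, 0.1202, 0.2430, 0.2207, 0.2022], E[r] = 0.7519, γ^t·E[r] = 0.088463, running G = 2.522567
t=7: π = [0.2139, 0.1202, 0.2430, 0.2207, 0.2022], E[r] = 0.7520, γ^t·E[r] = 0.061927, running G = 2.584495

G = 2.5845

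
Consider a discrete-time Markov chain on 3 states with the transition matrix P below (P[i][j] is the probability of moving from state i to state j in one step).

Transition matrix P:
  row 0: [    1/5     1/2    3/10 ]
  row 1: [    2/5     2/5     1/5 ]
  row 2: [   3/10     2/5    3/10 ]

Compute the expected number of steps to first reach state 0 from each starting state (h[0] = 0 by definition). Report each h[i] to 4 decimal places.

First-step conditioning: h[0] = 0; for i ≠ 0, h[i] = 1 + Σ_k P[i][k]·h[k].
  h[1] = 1 + 2/5·h[1] + 1/5·h[2]
  h[2] = 1 + 2/5·h[1] + 3/10·h[2]
Solving the 2×2 linear system over states ≠ 0 gives exactly h = [0, 45/17, 50/17] (h[0] = 0 is the target).

h = [0.0000, 2.6471, 2.9412]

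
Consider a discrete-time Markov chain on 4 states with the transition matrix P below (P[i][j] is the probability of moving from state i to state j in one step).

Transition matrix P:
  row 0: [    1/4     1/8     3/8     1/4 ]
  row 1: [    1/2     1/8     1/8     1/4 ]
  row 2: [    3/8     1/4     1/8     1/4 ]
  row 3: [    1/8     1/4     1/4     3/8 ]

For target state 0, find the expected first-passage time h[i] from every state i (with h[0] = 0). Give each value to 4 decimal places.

h = [0.0000, 2.6826, 3.0180, 3.8802]

First-step conditioning: h[0] = 0; for i ≠ 0, h[i] = 1 + Σ_k P[i][k]·h[k].
  h[1] = 1 + 1/8·h[1] + 1/8·h[2] + 1/4·h[3]
  h[2] = 1 + 1/4·h[1] + 1/8·h[2] + 1/4·h[3]
  h[3] = 1 + 1/4·h[1] + 1/4·h[2] + 3/8·h[3]
Solving the 3×3 linear system over states ≠ 0 gives exactly h = [0, 448/167, 504/167, 648/167] (h[0] = 0 is the target).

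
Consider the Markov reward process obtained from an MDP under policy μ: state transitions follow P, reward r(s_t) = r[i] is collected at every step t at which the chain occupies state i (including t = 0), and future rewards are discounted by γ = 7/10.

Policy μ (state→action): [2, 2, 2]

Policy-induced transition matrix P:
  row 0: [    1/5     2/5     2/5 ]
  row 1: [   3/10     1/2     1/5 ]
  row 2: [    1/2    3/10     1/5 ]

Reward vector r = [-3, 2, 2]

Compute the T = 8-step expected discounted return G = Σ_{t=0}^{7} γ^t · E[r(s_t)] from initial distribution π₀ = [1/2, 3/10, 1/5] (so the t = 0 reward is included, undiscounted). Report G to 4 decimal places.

G = 0.4341

t=0: π = [0.5000, 0.3000, 0.2000], E[r] = -0.5000, γ^t·E[r] = -0.500000, running G = -0.500000
t=1: π = [0.2900, 0.4100, 0.3000], E[r] = 0.5500, γ^t·E[r] = 0.385000, running G = -0.115000
t=2: π = [0.3310, 0.4110, 0.2580], E[r] = 0.3450, γ^t·E[r] = 0.169050, running G = 0.054050
t=3: π = [0.3185, 0.4153, 0.2662], E[r] = 0.4075, γ^t·E[r] = 0.139773, running G = 0.193823
t=4: π = [0.3214, 0.4149, 0.2637], E[r] = 0.3931, γ^t·E[r] = 0.094371, running G = 0.288194
t=5: π = [0.3206, 0.4151, 0.2643], E[r] = 0.3970, γ^t·E[r] = 0.066723, running G = 0.354917
t=6: π = [0.3208, 0.4151, 0.2641], E[r] = 0.3960, γ^t·E[r] = 0.046592, running G = 0.401508
t=7: π = [0.3207, 0.4151, 0.2642], E[r] = 0.3963, γ^t·E[r] = 0.032635, running G = 0.434144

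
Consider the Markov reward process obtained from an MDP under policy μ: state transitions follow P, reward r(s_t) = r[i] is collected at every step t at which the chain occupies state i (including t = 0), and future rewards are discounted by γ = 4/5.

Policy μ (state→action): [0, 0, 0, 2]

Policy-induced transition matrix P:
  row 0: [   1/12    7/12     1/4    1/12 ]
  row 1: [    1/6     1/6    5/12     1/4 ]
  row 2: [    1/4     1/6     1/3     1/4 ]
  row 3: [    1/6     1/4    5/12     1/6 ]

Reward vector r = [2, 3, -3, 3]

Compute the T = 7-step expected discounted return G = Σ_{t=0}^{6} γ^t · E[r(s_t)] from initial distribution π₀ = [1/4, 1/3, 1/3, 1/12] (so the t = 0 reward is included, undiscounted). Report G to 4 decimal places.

t=0: π = [0.2500, 0.3333, 0.3333, 0.0833], E[r] = 0.7500, γ^t·E[r] = 0.750000, running G = 0.750000
t=1: π = [0.1736, 0.2778, 0.3472, 0.2014], E[r] = 0.7431, γ^t·E[r] = 0.594444, running G = 1.344444
t=2: π = [0.1811, 0.2558, 0.3588, 0.2043], E[r] = 0.6661, γ^t·E[r] = 0.426296, running G = 1.770741
t=3: π = [0.1815, 0.2592, 0.3566, 0.2028], E[r] = 0.6791, γ^t·E[r] = 0.347679, running G = 2.118420
t=4: π = [0.1813, 0.2592, 0.3567, 0.2029], E[r] = 0.6785, γ^t·E[r] = 0.277914, running G = 2.396334
t=5: π = [0.1813, 0.2591, 0.3567, 0.2029], E[r] = 0.6783, γ^t·E[r] = 0.222273, running G = 2.618608
t=6: π = [0.1813, 0.2591, 0.3567, 0.2029], E[r] = 0.6784, γ^t·E[r] = 0.177830, running G = 2.796437

G = 2.7964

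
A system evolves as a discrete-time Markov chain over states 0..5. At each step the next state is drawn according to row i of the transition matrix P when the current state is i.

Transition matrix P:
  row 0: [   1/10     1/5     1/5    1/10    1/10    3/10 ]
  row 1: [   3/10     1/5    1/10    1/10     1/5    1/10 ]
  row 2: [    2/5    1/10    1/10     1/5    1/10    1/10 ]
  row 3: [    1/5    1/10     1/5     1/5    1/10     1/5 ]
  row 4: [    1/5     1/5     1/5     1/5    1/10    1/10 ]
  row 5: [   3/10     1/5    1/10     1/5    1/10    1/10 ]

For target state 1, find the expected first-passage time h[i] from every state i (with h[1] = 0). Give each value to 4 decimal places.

h = [5.9744, 0.0000, 6.5769, 6.6376, 6.0397, 5.9794]

First-step conditioning: h[1] = 0; for i ≠ 1, h[i] = 1 + Σ_k P[i][k]·h[k].
  h[0] = 1 + 1/10·h[0] + 1/5·h[2] + 1/10·h[3] + 1/10·h[4] + 3/10·h[5]
  h[2] = 1 + 2/5·h[0] + 1/10·h[2] + 1/5·h[3] + 1/10·h[4] + 1/10·h[5]
  h[3] = 1 + 1/5·h[0] + 1/5·h[2] + 1/5·h[3] + 1/10·h[4] + 1/5·h[5]
  h[4] = 1 + 1/5·h[0] + 1/5·h[2] + 1/5·h[3] + 1/10·h[4] + 1/10·h[5]
  h[5] = 1 + 3/10·h[0] + 1/10·h[2] + 1/5·h[3] + 1/10·h[4] + 1/10·h[5]
Solving the 5×5 linear system over states ≠ 1 gives exactly h = [118000/19751, 0, 129900/19751, 131100/19751, 119290/19751, 118100/19751] (h[1] = 0 is the target).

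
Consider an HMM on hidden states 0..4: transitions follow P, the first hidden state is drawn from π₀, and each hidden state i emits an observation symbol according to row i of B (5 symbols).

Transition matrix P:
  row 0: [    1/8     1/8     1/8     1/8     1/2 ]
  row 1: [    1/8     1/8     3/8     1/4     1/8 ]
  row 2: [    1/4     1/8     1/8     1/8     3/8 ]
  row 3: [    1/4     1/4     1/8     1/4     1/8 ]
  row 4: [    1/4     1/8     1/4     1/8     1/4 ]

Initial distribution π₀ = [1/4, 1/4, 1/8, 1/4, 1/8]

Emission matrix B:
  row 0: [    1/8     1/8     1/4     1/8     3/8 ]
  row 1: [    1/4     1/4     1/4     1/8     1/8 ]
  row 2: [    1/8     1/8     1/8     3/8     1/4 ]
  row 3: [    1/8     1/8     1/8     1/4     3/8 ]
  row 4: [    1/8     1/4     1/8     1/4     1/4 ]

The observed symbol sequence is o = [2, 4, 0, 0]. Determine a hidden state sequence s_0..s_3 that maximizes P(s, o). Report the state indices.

path = [1, 3, 1, 2]

t=0: δ = [6.250e-02, 6.250e-02, 1.562e-02, 3.125e-02, 1.562e-02]  (obs o_0=2)
t=1: δ = [2.930e-03, 9.766e-04, 5.859e-03, 5.859e-03, 7.812e-03]  ψ = [0, 0, 1, 1, 0]  (obs o_1=4)
t=2: δ = [2.441e-04, 3.662e-04, 2.441e-04, 1.831e-04, 2.747e-04]  ψ = [4, 3, 4, 3, 2]  (obs o_2=0)
t=3: δ = [8.583e-06, 1.144e-05, 1.717e-05, 1.144e-05, 1.526e-05]  ψ = [4, 1, 1, 1, 0]  (obs o_3=0)
backtrack: best end state = 2; path = [1, 3, 1, 2]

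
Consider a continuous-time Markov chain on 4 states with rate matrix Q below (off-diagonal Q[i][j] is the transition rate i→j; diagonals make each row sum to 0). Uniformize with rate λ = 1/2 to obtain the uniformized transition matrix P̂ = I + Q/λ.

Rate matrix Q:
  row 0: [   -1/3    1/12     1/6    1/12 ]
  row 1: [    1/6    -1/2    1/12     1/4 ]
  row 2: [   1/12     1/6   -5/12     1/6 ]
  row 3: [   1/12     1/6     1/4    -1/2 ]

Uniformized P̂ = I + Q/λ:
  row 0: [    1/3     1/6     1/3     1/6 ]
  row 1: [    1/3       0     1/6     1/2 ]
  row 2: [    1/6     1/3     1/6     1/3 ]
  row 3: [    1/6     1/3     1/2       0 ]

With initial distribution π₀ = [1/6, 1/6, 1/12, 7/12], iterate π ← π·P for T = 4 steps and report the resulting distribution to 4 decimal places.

t=0: π = [0.1667, 0.1667, 0.0833, 0.5833]
t=1: π = [0.2222, 0.2500, 0.3889, 0.1389]
t=2: π = [0.2454, 0.2130, 0.2500, 0.2917]
t=3: π = [0.2431, 0.2215, 0.3048, 0.2307]
t=4: π = [0.2441, 0.2190, 0.2841, 0.2528]

π = [0.2441, 0.2190, 0.2841, 0.2528]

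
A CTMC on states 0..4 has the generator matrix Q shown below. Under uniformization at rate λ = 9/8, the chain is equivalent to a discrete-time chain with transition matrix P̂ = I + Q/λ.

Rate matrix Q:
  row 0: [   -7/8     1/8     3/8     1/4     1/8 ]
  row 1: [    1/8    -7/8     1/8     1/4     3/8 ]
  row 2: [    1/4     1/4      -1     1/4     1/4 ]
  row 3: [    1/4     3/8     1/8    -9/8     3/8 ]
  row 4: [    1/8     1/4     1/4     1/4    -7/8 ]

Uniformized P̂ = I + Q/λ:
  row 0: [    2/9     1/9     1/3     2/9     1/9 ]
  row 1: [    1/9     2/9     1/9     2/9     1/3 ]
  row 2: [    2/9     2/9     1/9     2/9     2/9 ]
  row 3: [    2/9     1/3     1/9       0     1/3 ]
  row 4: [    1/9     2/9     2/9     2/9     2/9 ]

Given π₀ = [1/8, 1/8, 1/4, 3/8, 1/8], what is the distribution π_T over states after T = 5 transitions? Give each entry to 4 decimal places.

t=0: π = [0.1250, 0.1250, 0.2500, 0.3750, 0.1250]
t=1: π = [0.1944, 0.2500, 0.1528, 0.1389, 0.2639]
t=2: π = [0.1651, 0.2160, 0.1836, 0.1914, 0.2438]
t=3: π = [0.1711, 0.2251, 0.1749, 0.1797, 0.2491]
t=4: π = [0.1695, 0.2232, 0.1768, 0.1823, 0.2482]
t=5: π = [0.1698, 0.2236, 0.1764, 0.1817, 0.2484]

π = [0.1698, 0.2236, 0.1764, 0.1817, 0.2484]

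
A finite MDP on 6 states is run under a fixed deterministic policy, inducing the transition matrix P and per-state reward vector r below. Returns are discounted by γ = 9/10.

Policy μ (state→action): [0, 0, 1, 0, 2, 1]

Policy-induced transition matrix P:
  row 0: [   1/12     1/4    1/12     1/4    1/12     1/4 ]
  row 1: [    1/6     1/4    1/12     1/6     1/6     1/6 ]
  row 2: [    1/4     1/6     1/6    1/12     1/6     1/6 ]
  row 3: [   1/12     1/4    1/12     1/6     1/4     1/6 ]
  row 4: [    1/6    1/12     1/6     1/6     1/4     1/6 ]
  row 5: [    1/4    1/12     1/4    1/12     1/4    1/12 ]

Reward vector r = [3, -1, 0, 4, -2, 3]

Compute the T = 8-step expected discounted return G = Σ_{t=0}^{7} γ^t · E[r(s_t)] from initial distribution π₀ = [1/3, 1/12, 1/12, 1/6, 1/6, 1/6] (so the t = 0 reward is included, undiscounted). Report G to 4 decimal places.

t=0: π = [0.3333, 0.0833, 0.0833, 0.1667, 0.1667, 0.1667], E[r] = 1.7500, γ^t·E[r] = 1.750000, running G = 1.750000
t=1: π = [0.1458, 0.1875, 0.1319, 0.1736, 0.1806, 0.1806], E[r] = 1.1250, γ^t·E[r] = 1.012500, running G = 2.762500
t=2: π = [0.1661, 0.1788, 0.1395, 0.1528, 0.1991, 0.1638], E[r] = 1.0237, γ^t·E[r] = 0.829219, running G = 3.591719
t=3: π = [0.1654, 0.1779, 0.1388, 0.1552, 0.1958, 0.1669], E[r] = 1.0481, γ^t·E[r] = 0.764086, running G = 4.355805
t=4: π = [0.1654, 0.1780, 0.1390, 0.1550, 0.1960, 0.1665], E[r] = 1.0457, γ^t·E[r] = 0.686093, running G = 5.041897
t=5: π = [0.1654, 0.1780, 0.1390, 0.1550, 0.1960, 0.1666], E[r] = 1.0460, γ^t·E[r] = 0.617629, running G = 5.659526
t=6: π = [0.1654, 0.1780, 0.1390, 0.1550, 0.1960, 0.1666], E[r] = 1.0459, γ^t·E[r] = 0.555859, running G = 6.215385
t=7: π = [0.1654, 0.1780, 0.1390, 0.1550, 0.1960, 0.1666], E[r] = 1.0459, γ^t·E[r] = 0.500273, running G = 6.715658

G = 6.7157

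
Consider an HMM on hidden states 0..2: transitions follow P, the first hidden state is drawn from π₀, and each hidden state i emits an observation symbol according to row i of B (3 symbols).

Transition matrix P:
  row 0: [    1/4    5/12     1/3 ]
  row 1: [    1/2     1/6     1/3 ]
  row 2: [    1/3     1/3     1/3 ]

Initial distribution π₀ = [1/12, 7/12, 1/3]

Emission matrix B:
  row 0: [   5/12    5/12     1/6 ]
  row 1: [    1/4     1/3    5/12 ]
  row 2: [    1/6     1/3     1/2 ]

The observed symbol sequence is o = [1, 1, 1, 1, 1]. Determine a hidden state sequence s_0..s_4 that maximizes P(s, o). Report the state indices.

t=0: δ = [3.472e-02, 1.944e-01, 1.111e-01]  (obs o_0=1)
t=1: δ = [4.051e-02, 1.235e-02, 2.160e-02]  ψ = [1, 2, 1]  (obs o_1=1)
t=2: δ = [4.220e-03, 5.626e-03, 4.501e-03]  ψ = [0, 0, 0]  (obs o_2=1)
t=3: δ = [1.172e-03, 5.861e-04, 6.251e-04]  ψ = [1, 0, 1]  (obs o_3=1)
t=4: δ = [1.221e-04, 1.628e-04, 1.302e-04]  ψ = [0, 0, 0]  (obs o_4=1)
backtrack: best end state = 1; path = [1, 0, 1, 0, 1]

path = [1, 0, 1, 0, 1]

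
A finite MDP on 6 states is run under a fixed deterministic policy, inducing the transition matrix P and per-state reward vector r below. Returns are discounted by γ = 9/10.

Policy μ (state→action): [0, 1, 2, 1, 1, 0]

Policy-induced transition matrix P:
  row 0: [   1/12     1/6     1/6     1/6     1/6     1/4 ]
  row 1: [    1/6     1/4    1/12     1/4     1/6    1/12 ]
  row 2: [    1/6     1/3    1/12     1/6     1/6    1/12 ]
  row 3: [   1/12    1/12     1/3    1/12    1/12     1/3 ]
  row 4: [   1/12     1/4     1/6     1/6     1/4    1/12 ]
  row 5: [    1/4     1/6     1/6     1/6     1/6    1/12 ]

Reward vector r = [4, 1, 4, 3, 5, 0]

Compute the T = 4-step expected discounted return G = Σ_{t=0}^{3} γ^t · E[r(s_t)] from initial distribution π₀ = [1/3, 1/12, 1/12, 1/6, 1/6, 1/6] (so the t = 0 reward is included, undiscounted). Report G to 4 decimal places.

t=0: π = [0.3333, 0.0833, 0.0833, 0.1667, 0.1667, 0.1667], E[r] = 3.0833, γ^t·E[r] = 3.083333, running G = 3.083333
t=1: π = [0.1250, 0.1875, 0.1806, 0.1597, 0.1667, 0.1806], E[r] = 2.7222, γ^t·E[r] = 2.450000, running G = 5.533333
t=2: π = [0.1441, 0.2130, 0.1626, 0.1690, 0.1672, 0.1441], E[r] = 2.7830, γ^t·E[r] = 2.254219, running G = 7.787552
t=3: π = [0.1386, 0.2114, 0.1635, 0.1703, 0.1665, 0.1496], E[r] = 2.7637, γ^t·E[r] = 2.014734, running G = 9.802286

G = 9.8023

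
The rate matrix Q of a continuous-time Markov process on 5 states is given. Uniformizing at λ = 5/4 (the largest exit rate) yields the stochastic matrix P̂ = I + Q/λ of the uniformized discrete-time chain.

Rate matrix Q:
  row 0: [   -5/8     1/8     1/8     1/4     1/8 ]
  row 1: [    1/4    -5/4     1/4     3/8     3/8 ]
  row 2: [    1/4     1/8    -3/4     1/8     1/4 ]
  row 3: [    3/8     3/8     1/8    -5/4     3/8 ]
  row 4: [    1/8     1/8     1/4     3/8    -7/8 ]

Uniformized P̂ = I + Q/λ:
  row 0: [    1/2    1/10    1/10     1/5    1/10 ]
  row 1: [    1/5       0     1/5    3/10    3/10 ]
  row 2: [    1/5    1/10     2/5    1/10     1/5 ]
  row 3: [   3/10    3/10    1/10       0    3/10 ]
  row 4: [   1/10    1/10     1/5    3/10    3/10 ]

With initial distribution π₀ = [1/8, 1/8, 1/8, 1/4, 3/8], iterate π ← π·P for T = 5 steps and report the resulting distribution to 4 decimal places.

π = [0.2785, 0.1236, 0.1931, 0.1796, 0.2252]

t=0: π = [0.1250, 0.1250, 0.1250, 0.2500, 0.3750]
t=1: π = [0.2250, 0.1375, 0.1875, 0.1875, 0.2625]
t=2: π = [0.2600, 0.1238, 0.1963, 0.1838, 0.2363]
t=3: π = [0.2728, 0.1244, 0.1949, 0.1796, 0.2284]
t=4: π = [0.2770, 0.1235, 0.1937, 0.1799, 0.2260]
t=5: π = [0.2785, 0.1236, 0.1931, 0.1796, 0.2252]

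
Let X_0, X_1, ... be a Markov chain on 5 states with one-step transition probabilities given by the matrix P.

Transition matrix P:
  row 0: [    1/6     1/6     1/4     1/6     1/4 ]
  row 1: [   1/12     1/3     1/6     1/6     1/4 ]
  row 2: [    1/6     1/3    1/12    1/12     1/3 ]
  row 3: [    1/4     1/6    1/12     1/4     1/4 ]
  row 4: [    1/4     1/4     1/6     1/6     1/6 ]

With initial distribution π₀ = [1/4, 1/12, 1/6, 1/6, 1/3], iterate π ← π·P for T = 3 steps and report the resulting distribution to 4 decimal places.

t=0: π = [0.2500, 0.0833, 0.1667, 0.1667, 0.3333]
t=1: π = [0.2014, 0.2361, 0.1597, 0.1667, 0.2361]
t=2: π = [0.1806, 0.2523, 0.1563, 0.1672, 0.2436]
t=3: π = [0.1799, 0.2551, 0.1548, 0.1676, 0.2427]

π = [0.1799, 0.2551, 0.1548, 0.1676, 0.2427]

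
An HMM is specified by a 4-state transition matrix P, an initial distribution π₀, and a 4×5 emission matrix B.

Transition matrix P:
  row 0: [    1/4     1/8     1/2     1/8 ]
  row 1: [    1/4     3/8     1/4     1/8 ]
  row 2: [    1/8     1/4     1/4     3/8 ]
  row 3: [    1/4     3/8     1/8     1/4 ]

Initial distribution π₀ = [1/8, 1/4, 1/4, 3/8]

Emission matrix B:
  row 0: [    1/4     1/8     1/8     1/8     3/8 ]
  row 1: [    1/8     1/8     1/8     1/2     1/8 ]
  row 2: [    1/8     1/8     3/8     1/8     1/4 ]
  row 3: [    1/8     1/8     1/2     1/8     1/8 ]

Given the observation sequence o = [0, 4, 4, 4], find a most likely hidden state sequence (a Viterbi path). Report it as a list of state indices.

t=0: δ = [3.125e-02, 3.125e-02, 3.125e-02, 4.688e-02]  (obs o_0=0)
t=1: δ = [4.395e-03, 2.197e-03, 3.906e-03, 1.465e-03]  ψ = [3, 3, 0, 2]  (obs o_1=4)
t=2: δ = [4.120e-04, 1.221e-04, 5.493e-04, 1.831e-04]  ψ = [0, 2, 0, 2]  (obs o_2=4)
t=3: δ = [3.862e-05, 1.717e-05, 5.150e-05, 2.575e-05]  ψ = [0, 2, 0, 2]  (obs o_3=4)
backtrack: best end state = 2; path = [3, 0, 0, 2]

path = [3, 0, 0, 2]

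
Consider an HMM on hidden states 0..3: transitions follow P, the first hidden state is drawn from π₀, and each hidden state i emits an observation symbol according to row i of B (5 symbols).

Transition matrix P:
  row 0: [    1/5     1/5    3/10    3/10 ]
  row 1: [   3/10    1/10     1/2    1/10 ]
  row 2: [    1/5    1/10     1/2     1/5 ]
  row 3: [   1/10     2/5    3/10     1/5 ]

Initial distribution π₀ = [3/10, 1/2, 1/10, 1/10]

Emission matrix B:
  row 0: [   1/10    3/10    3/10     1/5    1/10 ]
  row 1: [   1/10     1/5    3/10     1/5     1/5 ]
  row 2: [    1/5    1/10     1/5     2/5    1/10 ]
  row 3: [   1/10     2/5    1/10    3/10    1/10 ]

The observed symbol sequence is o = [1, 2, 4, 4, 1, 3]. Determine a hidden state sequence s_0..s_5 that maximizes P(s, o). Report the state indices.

t=0: δ = [9.000e-02, 1.000e-01, 1.000e-02, 4.000e-02]  (obs o_0=1)
t=1: δ = [9.000e-03, 5.400e-03, 1.000e-02, 2.700e-03]  ψ = [1, 0, 1, 0]  (obs o_1=2)
t=2: δ = [2.000e-04, 3.600e-04, 5.000e-04, 2.700e-04]  ψ = [2, 0, 2, 0]  (obs o_2=4)
t=3: δ = [1.080e-05, 2.160e-05, 2.500e-05, 1.000e-05]  ψ = [1, 3, 2, 2]  (obs o_3=4)
t=4: δ = [1.944e-06, 8.000e-07, 1.250e-06, 2.000e-06]  ψ = [1, 3, 2, 2]  (obs o_4=1)
t=5: δ = [7.776e-08, 1.600e-07, 2.500e-07, 1.750e-07]  ψ = [0, 3, 2, 0]  (obs o_5=3)
backtrack: best end state = 2; path = [1, 2, 2, 2, 2, 2]

path = [1, 2, 2, 2, 2, 2]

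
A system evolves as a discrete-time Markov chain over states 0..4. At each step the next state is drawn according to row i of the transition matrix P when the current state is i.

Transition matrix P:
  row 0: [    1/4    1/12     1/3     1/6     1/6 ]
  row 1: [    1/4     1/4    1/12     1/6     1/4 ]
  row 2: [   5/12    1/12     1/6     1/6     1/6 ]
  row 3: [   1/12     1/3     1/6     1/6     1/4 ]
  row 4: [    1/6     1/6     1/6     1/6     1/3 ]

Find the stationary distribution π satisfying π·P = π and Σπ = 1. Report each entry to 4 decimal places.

Balance equations π_j = Σ_i π_i·P[i][j]:
  π_0 = 1/4·π_0 + 1/4·π_1 + 5/12·π_2 + 1/12·π_3 + 1/6·π_4
  π_1 = 1/12·π_0 + 1/4·π_1 + 1/12·π_2 + 1/3·π_3 + 1/6·π_4
  π_2 = 1/3·π_0 + 1/12·π_1 + 1/6·π_2 + 1/6·π_3 + 1/6·π_4
  π_3 = 1/6·π_0 + 1/6·π_1 + 1/6·π_2 + 1/6·π_3 + 1/6·π_4
  normalize: π_0 + π_1 + π_2 + π_3 + π_4 = 1
Solving the linear system gives exactly π = [1951/8316, 103/594, 1591/8316, 1/6, 139/594].

π = [0.2346, 0.1734, 0.1913, 0.1667, 0.2340]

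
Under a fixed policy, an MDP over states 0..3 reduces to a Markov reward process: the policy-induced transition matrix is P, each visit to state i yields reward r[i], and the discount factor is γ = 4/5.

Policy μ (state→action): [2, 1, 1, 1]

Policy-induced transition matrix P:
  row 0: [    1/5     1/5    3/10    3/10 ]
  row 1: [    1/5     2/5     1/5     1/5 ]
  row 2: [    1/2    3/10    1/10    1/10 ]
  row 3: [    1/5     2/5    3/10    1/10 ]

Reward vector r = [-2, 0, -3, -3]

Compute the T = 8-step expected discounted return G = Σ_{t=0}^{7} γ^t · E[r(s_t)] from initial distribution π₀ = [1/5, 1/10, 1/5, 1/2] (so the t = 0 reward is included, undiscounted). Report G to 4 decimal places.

G = -8.0313

t=0: π = [0.2000, 0.1000, 0.2000, 0.5000], E[r] = -2.5000, γ^t·E[r] = -2.500000, running G = -2.500000
t=1: π = [0.2600, 0.3400, 0.2500, 0.1500], E[r] = -1.7200, γ^t·E[r] = -1.376000, running G = -3.876000
t=2: π = [0.2750, 0.3230, 0.2160, 0.1860], E[r] = -1.7560, γ^t·E[r] = -1.123840, running G = -4.999840
t=3: π = [0.2648, 0.3234, 0.2245, 0.1873], E[r] = -1.7650, γ^t·E[r] = -0.903680, running G = -5.903520
t=4: π = [0.2674, 0.3246, 0.2228, 0.1853], E[r] = -1.7589, γ^t·E[r] = -0.720437, running G = -6.623957
t=5: π = [0.2668, 0.3243, 0.2230, 0.1859], E[r] = -1.7604, γ^t·E[r] = -0.576851, running G = -7.200808
t=6: π = [0.2669, 0.3243, 0.2230, 0.1858], E[r] = -1.7601, γ^t·E[r] = -0.461399, running G = -7.662207
t=7: π = [0.2669, 0.3243, 0.2230, 0.1858], E[r] = -1.7601, γ^t·E[r] = -0.369128, running G = -8.031335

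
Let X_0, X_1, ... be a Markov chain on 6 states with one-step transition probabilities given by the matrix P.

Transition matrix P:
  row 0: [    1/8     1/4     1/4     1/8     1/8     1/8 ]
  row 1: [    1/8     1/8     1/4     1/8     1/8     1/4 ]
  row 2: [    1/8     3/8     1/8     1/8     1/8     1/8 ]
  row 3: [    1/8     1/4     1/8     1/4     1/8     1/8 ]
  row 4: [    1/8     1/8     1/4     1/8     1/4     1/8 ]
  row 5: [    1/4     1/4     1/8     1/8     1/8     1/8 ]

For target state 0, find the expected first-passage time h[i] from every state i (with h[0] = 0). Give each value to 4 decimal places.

h = [0.0000, 6.8397, 6.9252, 6.9374, 6.9496, 6.0702]

First-step conditioning: h[0] = 0; for i ≠ 0, h[i] = 1 + Σ_k P[i][k]·h[k].
  h[1] = 1 + 1/8·h[1] + 1/4·h[2] + 1/8·h[3] + 1/8·h[4] + 1/4·h[5]
  h[2] = 1 + 3/8·h[1] + 1/8·h[2] + 1/8·h[3] + 1/8·h[4] + 1/8·h[5]
  h[3] = 1 + 1/4·h[1] + 1/8·h[2] + 1/4·h[3] + 1/8·h[4] + 1/8·h[5]
  h[4] = 1 + 1/8·h[1] + 1/4·h[2] + 1/8·h[3] + 1/4·h[4] + 1/8·h[5]
  h[5] = 1 + 1/4·h[1] + 1/8·h[2] + 1/8·h[3] + 1/8·h[4] + 1/8·h[5]
Solving the 5×5 linear system over states ≠ 0 gives exactly h = [0, 896/131, 4536/655, 4544/655, 4552/655, 3976/655] (h[0] = 0 is the target).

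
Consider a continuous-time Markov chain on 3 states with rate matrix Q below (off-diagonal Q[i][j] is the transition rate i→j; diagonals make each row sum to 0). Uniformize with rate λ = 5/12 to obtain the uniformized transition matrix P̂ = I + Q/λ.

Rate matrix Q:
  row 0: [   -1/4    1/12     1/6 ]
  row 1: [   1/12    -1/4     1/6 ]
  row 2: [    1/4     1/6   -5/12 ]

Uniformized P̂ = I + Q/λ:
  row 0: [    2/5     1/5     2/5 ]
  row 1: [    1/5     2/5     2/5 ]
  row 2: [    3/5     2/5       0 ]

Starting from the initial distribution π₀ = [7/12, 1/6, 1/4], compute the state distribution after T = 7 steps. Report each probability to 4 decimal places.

π = [0.3928, 0.3214, 0.2858]

t=0: π = [0.5833, 0.1667, 0.2500]
t=1: π = [0.4167, 0.2833, 0.3000]
t=2: π = [0.4033, 0.3167, 0.2800]
t=3: π = [0.3927, 0.3193, 0.2880]
t=4: π = [0.3937, 0.3215, 0.2848]
t=5: π = [0.3927, 0.3213, 0.2861]
t=6: π = [0.3930, 0.3215, 0.2856]
t=7: π = [0.3928, 0.3214, 0.2858]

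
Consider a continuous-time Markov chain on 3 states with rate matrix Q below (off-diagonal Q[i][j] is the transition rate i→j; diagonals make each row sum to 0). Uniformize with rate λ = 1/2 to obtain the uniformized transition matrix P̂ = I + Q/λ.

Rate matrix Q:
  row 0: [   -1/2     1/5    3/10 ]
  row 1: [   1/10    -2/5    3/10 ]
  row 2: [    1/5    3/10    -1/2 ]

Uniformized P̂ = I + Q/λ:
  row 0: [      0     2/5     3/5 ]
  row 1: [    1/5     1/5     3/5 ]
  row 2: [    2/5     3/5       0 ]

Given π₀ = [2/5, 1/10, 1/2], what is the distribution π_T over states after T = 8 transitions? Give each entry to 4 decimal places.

π = [0.2281, 0.3948, 0.3771]

t=0: π = [0.4000, 0.1000, 0.5000]
t=1: π = [0.2200, 0.4800, 0.3000]
t=2: π = [0.2160, 0.3640, 0.4200]
t=3: π = [0.2408, 0.4112, 0.3480]
t=4: π = [0.2214, 0.3874, 0.3912]
t=5: π = [0.2340, 0.4008, 0.3653]
t=6: π = [0.2263, 0.3929, 0.3808]
t=7: π = [0.2309, 0.3976, 0.3715]
t=8: π = [0.2281, 0.3948, 0.3771]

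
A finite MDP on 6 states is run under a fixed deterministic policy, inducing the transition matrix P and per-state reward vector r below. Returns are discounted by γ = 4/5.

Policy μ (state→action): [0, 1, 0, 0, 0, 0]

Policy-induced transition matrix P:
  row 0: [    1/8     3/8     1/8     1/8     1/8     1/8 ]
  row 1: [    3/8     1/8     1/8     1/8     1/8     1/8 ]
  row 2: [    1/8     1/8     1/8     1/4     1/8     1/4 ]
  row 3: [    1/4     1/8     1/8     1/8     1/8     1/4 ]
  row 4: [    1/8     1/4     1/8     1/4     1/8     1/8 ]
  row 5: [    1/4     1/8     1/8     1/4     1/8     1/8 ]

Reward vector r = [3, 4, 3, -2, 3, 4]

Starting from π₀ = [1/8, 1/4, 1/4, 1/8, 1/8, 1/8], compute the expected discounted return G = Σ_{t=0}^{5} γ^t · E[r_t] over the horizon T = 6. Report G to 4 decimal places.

G = 9.3467

t=0: π = [0.1250, 0.2500, 0.2500, 0.1250, 0.1250, 0.1250], E[r] = 2.7500, γ^t·E[r] = 2.750000, running G = 2.750000
t=1: π = [0.2188, 0.1719, 0.1250, 0.1875, 0.1250, 0.1719], E[r] = 2.4063, γ^t·E[r] = 1.925000, running G = 4.675000
t=2: π = [0.2129, 0.1953, 0.1250, 0.1777, 0.1250, 0.1641], E[r] = 2.4707, γ^t·E[r] = 1.581250, running G = 6.256250
t=3: π = [0.2166, 0.1938, 0.1250, 0.1768, 0.1250, 0.1628], E[r] = 2.4729, γ^t·E[r] = 1.266125, running G = 7.522375
t=4: π = [0.2159, 0.1948, 0.1250, 0.1766, 0.1250, 0.1627], E[r] = 2.4745, γ^t·E[r] = 1.013538, running G = 8.535913
t=5: π = [0.2161, 0.1946, 0.1250, 0.1766, 0.1250, 0.1627], E[r] = 2.4744, γ^t·E[r] = 0.810796, running G = 9.346709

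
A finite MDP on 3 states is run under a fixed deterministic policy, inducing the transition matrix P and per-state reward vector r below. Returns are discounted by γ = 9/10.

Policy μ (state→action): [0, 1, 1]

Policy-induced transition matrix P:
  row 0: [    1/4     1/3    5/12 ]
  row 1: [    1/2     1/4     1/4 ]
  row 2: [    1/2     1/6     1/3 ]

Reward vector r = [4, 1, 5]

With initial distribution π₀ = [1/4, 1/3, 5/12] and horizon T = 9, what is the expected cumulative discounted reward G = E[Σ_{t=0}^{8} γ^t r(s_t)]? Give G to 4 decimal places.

G = 21.8027

t=0: π = [0.2500, 0.3333, 0.4167], E[r] = 3.4167, γ^t·E[r] = 3.416667, running G = 3.416667
t=1: π = [0.4375, 0.2361, 0.3264], E[r] = 3.6181, γ^t·E[r] = 3.256250, running G = 6.672917
t=2: π = [0.3906, 0.2593, 0.3501], E[r] = 3.5723, γ^t·E[r] = 2.893594, running G = 9.566510
t=3: π = [0.4023, 0.2534, 0.3443], E[r] = 3.5842, γ^t·E[r] = 2.612848, running G = 12.179358
t=4: π = [0.3994, 0.2548, 0.3457], E[r] = 3.5812, γ^t·E[r] = 2.349646, running G = 14.529004
t=5: π = [0.4001, 0.2545, 0.3454], E[r] = 3.5820, γ^t·E[r] = 2.115114, running G = 16.644118
t=6: π = [0.4000, 0.2546, 0.3455], E[r] = 3.5818, γ^t·E[r] = 1.903506, running G = 18.547624
t=7: π = [0.4000, 0.2545, 0.3454], E[r] = 3.5818, γ^t·E[r] = 1.713177, running G = 20.260801
t=8: π = [0.4000, 0.2545, 0.3455], E[r] = 3.5818, γ^t·E[r] = 1.541854, running G = 21.802655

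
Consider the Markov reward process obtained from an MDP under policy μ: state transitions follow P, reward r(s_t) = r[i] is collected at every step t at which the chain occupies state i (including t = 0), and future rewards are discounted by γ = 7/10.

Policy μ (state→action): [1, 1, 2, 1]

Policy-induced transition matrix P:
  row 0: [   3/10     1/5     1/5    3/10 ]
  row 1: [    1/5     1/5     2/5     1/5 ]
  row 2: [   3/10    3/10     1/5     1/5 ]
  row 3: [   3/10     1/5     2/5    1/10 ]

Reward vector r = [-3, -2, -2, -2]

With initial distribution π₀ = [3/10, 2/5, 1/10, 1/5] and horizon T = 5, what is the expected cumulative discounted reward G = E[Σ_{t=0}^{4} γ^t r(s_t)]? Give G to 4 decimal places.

t=0: π = [0.3000, 0.4000, 0.1000, 0.2000], E[r] = -2.3000, γ^t·E[r] = -2.300000, running G = -2.300000
t=1: π = [0.2600, 0.2100, 0.3200, 0.2100], E[r] = -2.2600, γ^t·E[r] = -1.582000, running G = -3.882000
t=2: π = [0.2790, 0.2320, 0.2840, 0.2050], E[r] = -2.2790, γ^t·E[r] = -1.116710, running G = -4.998710
t=3: π = [0.2768, 0.2284, 0.2874, 0.2074], E[r] = -2.2768, γ^t·E[r] = -0.780942, running G = -5.779652
t=4: π = [0.2772, 0.2287, 0.2872, 0.2069], E[r] = -2.2772, γ^t·E[r] = -0.546746, running G = -6.326399

G = -6.3264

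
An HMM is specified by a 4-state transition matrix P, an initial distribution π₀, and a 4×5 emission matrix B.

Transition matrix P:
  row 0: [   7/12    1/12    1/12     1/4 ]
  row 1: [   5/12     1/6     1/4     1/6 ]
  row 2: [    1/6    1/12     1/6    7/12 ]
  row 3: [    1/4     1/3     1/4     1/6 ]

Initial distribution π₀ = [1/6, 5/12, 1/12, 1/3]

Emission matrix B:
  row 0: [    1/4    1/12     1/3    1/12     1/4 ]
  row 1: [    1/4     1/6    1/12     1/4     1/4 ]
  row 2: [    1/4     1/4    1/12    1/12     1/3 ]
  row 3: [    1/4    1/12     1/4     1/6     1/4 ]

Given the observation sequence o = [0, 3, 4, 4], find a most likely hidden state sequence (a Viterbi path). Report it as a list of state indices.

path = [3, 1, 0, 0]

t=0: δ = [4.167e-02, 1.042e-01, 2.083e-02, 8.333e-02]  (obs o_0=0)
t=1: δ = [3.617e-03, 6.944e-03, 2.170e-03, 2.894e-03]  ψ = [1, 3, 1, 1]  (obs o_1=3)
t=2: δ = [7.234e-04, 2.894e-04, 5.787e-04, 3.165e-04]  ψ = [1, 1, 1, 2]  (obs o_2=4)
t=3: δ = [1.055e-04, 2.637e-05, 3.215e-05, 8.439e-05]  ψ = [0, 3, 2, 2]  (obs o_3=4)
backtrack: best end state = 0; path = [3, 1, 0, 0]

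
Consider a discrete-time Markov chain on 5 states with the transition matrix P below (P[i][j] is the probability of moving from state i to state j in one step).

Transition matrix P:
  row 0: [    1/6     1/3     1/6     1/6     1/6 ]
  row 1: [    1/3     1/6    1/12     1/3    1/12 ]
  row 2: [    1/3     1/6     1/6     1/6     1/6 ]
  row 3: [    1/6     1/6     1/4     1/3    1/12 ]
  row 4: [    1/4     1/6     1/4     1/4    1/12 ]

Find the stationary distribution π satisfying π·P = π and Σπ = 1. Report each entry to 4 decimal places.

Balance equations π_j = Σ_i π_i·P[i][j]:
  π_0 = 1/6·π_0 + 1/3·π_1 + 1/3·π_2 + 1/6·π_3 + 1/4·π_4
  π_1 = 1/3·π_0 + 1/6·π_1 + 1/6·π_2 + 1/6·π_3 + 1/6·π_4
  π_2 = 1/6·π_0 + 1/12·π_1 + 1/6·π_2 + 1/4·π_3 + 1/4·π_4
  π_3 = 1/6·π_0 + 1/3·π_1 + 1/6·π_2 + 1/3·π_3 + 1/4·π_4
  normalize: π_0 + π_1 + π_2 + π_3 + π_4 = 1
Solving the linear system gives exactly π = [1331/5521, 1142/5521, 996/5521, 1398/5521, 654/5521].

π = [0.2411, 0.2068, 0.1804, 0.2532, 0.1185]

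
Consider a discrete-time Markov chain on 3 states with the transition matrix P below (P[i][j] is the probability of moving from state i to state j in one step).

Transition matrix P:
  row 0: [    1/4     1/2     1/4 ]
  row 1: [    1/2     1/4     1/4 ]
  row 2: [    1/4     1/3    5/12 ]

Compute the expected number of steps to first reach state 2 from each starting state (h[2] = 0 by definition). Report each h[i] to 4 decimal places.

h = [4.0000, 4.0000, 0.0000]

First-step conditioning: h[2] = 0; for i ≠ 2, h[i] = 1 + Σ_k P[i][k]·h[k].
  h[0] = 1 + 1/4·h[0] + 1/2·h[1]
  h[1] = 1 + 1/2·h[0] + 1/4·h[1]
Solving the 2×2 linear system over states ≠ 2 gives exactly h = [4, 4, 0] (h[2] = 0 is the target).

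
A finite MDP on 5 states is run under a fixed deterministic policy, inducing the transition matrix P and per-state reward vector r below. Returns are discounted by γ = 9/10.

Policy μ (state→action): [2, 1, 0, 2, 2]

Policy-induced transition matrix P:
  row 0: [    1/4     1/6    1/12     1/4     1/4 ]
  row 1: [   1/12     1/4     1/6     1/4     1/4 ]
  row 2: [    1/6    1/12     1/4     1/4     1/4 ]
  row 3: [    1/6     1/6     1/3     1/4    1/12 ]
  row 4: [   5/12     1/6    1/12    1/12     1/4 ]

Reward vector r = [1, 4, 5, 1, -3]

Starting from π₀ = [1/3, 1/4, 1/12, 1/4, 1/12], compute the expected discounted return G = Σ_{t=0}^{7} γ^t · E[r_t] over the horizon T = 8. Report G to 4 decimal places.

t=0: π = [0.3333, 0.2500, 0.0833, 0.2500, 0.0833], E[r] = 1.7500, γ^t·E[r] = 1.750000, running G = 1.750000
t=1: π = [0.1944, 0.1806, 0.1806, 0.2361, 0.2083], E[r] = 1.4306, γ^t·E[r] = 1.287500, running G = 3.037500
t=2: π = [0.2199, 0.1667, 0.1875, 0.2153, 0.2106], E[r] = 1.4074, γ^t·E[r] = 1.140000, running G = 4.177500
t=3: π = [0.2238, 0.1649, 0.1823, 0.2149, 0.2141], E[r] = 1.3675, γ^t·E[r] = 0.996891, running G = 5.174391
t=4: π = [0.2251, 0.1652, 0.1812, 0.2143, 0.2142], E[r] = 1.3637, γ^t·E[r] = 0.894691, running G = 6.069082
t=5: π = [0.2252, 0.1653, 0.1809, 0.2143, 0.2143], E[r] = 1.3624, γ^t·E[r] = 0.804480, running G = 6.873562
t=6: π = [0.2252, 0.1654, 0.1808, 0.2143, 0.2143], E[r] = 1.3623, γ^t·E[r] = 0.723991, running G = 7.597552
t=7: π = [0.2252, 0.1654, 0.1808, 0.2143, 0.2143], E[r] = 1.3623, γ^t·E[r] = 0.651580, running G = 8.249132

G = 8.2491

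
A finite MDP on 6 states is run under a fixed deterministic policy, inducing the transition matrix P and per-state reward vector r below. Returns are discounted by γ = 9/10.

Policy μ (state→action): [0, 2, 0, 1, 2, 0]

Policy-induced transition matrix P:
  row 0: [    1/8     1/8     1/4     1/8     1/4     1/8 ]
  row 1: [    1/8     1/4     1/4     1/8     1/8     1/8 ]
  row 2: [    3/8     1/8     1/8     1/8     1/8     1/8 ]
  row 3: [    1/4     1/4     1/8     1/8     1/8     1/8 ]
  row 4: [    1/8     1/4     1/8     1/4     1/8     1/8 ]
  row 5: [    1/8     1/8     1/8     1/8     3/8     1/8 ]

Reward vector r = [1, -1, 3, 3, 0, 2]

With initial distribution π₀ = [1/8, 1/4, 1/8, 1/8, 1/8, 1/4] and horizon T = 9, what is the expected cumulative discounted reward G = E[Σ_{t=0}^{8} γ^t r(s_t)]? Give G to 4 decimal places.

t=0: π = [0.1250, 0.2500, 0.1250, 0.1250, 0.1250, 0.2500], E[r] = 1.1250, γ^t·E[r] = 1.125000, running G = 1.125000
t=1: π = [0.1719, 0.1875, 0.1719, 0.1406, 0.2031, 0.1250], E[r] = 1.1719, γ^t·E[r] = 1.054688, running G = 2.179688
t=2: π = [0.1855, 0.1914, 0.1699, 0.1504, 0.1777, 0.1250], E[r] = 1.2051, γ^t·E[r] = 0.976113, running G = 3.155801
t=3: π = [0.1863, 0.1899, 0.1721, 0.1472, 0.1794, 0.1250], E[r] = 1.2043, γ^t·E[r] = 0.877968, running G = 4.033769
t=4: π = [0.1864, 0.1896, 0.1720, 0.1474, 0.1795, 0.1250], E[r] = 1.2052, γ^t·E[r] = 0.790752, running G = 4.824521
t=5: π = [0.1864, 0.1896, 0.1720, 0.1474, 0.1796, 0.1250], E[r] = 1.2052, γ^t·E[r] = 0.711656, running G = 5.536177
t=6: π = [0.1864, 0.1896, 0.1720, 0.1474, 0.1796, 0.1250], E[r] = 1.2052, γ^t·E[r] = 0.640490, running G = 6.176667
t=7: π = [0.1864, 0.1896, 0.1720, 0.1474, 0.1796, 0.1250], E[r] = 1.2052, γ^t·E[r] = 0.576440, running G = 6.753107
t=8: π = [0.1864, 0.1896, 0.1720, 0.1474, 0.1796, 0.1250], E[r] = 1.2052, γ^t·E[r] = 0.518796, running G = 7.271902

G = 7.2719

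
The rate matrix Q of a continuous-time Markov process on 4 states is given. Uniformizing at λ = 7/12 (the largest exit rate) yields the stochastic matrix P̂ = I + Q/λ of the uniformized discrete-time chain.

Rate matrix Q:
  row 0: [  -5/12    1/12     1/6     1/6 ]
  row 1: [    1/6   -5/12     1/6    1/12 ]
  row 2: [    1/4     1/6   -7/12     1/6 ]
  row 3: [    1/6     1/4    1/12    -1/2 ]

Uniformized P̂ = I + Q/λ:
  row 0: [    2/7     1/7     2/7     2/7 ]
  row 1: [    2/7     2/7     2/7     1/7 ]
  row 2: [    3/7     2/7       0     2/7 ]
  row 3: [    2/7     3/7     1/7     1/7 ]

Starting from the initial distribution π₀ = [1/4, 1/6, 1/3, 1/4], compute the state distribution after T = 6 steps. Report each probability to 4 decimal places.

t=0: π = [0.2500, 0.1667, 0.3333, 0.2500]
t=1: π = [0.3333, 0.2857, 0.1548, 0.2262]
t=2: π = [0.3078, 0.2704, 0.2092, 0.2126]
t=3: π = [0.3156, 0.2721, 0.1956, 0.2167]
t=4: π = [0.3137, 0.2716, 0.1989, 0.2159]
t=5: π = [0.3141, 0.2717, 0.1981, 0.2161]
t=6: π = [0.3140, 0.2717, 0.1983, 0.2160]

π = [0.3140, 0.2717, 0.1983, 0.2160]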